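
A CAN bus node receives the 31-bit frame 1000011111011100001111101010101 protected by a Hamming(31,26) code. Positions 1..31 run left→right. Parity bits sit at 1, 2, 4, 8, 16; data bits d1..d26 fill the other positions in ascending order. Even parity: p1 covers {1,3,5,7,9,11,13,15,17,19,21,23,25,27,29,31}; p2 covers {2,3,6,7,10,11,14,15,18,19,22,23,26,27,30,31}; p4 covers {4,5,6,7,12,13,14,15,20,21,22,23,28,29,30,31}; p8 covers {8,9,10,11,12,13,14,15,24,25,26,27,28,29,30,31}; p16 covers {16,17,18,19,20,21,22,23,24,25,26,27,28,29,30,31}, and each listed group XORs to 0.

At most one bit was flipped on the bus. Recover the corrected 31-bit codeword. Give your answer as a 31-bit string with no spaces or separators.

1000011111011100001111001010101

s1 (pos 1,3,5,7,9,11,13,15,17,19,21,23,25,27,29,31): 1⊕0⊕0⊕1⊕1⊕0⊕1⊕0⊕0⊕1⊕1⊕1⊕1⊕1⊕1⊕1 = 1
s2 (pos 2,3,6,7,10,11,14,15,18,19,22,23,26,27,30,31): 0⊕0⊕1⊕1⊕1⊕0⊕1⊕0⊕0⊕1⊕1⊕1⊕0⊕1⊕0⊕1 = 1
s4 (pos 4,5,6,7,12,13,14,15,20,21,22,23,28,29,30,31): 0⊕0⊕1⊕1⊕1⊕1⊕1⊕0⊕1⊕1⊕1⊕1⊕0⊕1⊕0⊕1 = 1
s8 (pos 8,9,10,11,12,13,14,15,24,25,26,27,28,29,30,31): 1⊕1⊕1⊕0⊕1⊕1⊕1⊕0⊕0⊕1⊕0⊕1⊕0⊕1⊕0⊕1 = 0
s16 (pos 16,17,18,19,20,21,22,23,24,25,26,27,28,29,30,31): 0⊕0⊕0⊕1⊕1⊕1⊕1⊕1⊕0⊕1⊕0⊕1⊕0⊕1⊕0⊕1 = 1
Syndrome s16…s1 = 10111 → error at position 23.
Flip position 23: 1000011111011100001111101010101 → 1000011111011100001111001010101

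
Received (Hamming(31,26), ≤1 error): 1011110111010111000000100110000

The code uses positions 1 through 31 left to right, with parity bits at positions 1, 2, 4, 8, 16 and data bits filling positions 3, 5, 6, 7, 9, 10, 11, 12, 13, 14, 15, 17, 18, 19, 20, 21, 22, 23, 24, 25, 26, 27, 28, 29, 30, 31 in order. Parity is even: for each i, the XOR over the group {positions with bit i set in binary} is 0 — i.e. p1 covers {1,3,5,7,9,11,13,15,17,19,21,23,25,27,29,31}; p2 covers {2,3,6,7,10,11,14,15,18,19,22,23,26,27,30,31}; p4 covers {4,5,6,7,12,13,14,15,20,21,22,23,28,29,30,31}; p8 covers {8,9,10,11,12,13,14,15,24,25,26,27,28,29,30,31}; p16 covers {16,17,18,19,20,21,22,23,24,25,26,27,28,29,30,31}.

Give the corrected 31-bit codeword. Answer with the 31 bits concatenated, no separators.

1011010111010111000000100110000

s1 (pos 1,3,5,7,9,11,13,15,17,19,21,23,25,27,29,31): 1⊕1⊕1⊕0⊕1⊕0⊕0⊕1⊕0⊕0⊕0⊕1⊕0⊕1⊕0⊕0 = 1
s2 (pos 2,3,6,7,10,11,14,15,18,19,22,23,26,27,30,31): 0⊕1⊕1⊕0⊕1⊕0⊕1⊕1⊕0⊕0⊕0⊕1⊕1⊕1⊕0⊕0 = 0
s4 (pos 4,5,6,7,12,13,14,15,20,21,22,23,28,29,30,31): 1⊕1⊕1⊕0⊕1⊕0⊕1⊕1⊕0⊕0⊕0⊕1⊕0⊕0⊕0⊕0 = 1
s8 (pos 8,9,10,11,12,13,14,15,24,25,26,27,28,29,30,31): 1⊕1⊕1⊕0⊕1⊕0⊕1⊕1⊕0⊕0⊕1⊕1⊕0⊕0⊕0⊕0 = 0
s16 (pos 16,17,18,19,20,21,22,23,24,25,26,27,28,29,30,31): 1⊕0⊕0⊕0⊕0⊕0⊕0⊕1⊕0⊕0⊕1⊕1⊕0⊕0⊕0⊕0 = 0
Syndrome s16…s1 = 00101 → error at position 5.
Flip position 5: 1011110111010111000000100110000 → 1011010111010111000000100110000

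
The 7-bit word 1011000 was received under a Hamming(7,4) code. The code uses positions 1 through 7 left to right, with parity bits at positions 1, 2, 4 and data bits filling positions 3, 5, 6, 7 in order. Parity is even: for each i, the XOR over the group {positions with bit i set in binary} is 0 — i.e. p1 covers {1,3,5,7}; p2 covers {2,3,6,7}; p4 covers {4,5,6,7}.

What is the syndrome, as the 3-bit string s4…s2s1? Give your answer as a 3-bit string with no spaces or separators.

s1 (pos 1,3,5,7): 1⊕1⊕0⊕0 = 0
s2 (pos 2,3,6,7): 0⊕1⊕0⊕0 = 1
s4 (pos 4,5,6,7): 1⊕0⊕0⊕0 = 1
Syndrome s4…s1 = 110 → error at position 6.

110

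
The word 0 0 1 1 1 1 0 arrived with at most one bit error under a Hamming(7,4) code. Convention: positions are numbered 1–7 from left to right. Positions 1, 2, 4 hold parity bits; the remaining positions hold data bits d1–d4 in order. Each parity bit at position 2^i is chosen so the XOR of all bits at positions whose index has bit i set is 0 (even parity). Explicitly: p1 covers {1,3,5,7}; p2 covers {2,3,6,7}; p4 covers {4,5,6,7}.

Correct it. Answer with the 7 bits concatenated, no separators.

0010110

s1 (pos 1,3,5,7): 0⊕1⊕1⊕0 = 0
s2 (pos 2,3,6,7): 0⊕1⊕1⊕0 = 0
s4 (pos 4,5,6,7): 1⊕1⊕1⊕0 = 1
Syndrome s4…s1 = 100 → error at position 4.
Flip position 4: 0011110 → 0010110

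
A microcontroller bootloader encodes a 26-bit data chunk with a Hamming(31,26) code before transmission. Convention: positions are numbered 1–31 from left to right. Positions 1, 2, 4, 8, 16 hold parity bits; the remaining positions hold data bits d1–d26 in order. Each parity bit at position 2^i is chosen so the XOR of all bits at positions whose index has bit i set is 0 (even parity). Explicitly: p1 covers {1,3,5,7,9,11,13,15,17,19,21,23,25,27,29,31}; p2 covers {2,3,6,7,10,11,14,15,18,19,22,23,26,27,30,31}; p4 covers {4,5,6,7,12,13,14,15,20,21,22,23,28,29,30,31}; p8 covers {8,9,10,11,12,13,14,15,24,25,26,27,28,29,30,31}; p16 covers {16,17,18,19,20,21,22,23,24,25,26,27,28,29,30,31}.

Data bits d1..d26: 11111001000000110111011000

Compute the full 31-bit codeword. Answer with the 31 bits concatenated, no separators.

0110111010010001000110111011000

Place data at non-parity positions: p1 p2 1 p4 1 1 1 p8 1 0 0 1 0 0 0 p16 0 0 0 1 1 0 1 1 1 0 1 1 0 0 0
p1 (pos 1,3,5,7,9,11,13,15,17,19,21,23,25,27,29,31): XOR of data positions = 1⊕1⊕1⊕1⊕0⊕0⊕0⊕0⊕0⊕1⊕1⊕1⊕1⊕0⊕0 = 0
p2 (pos 2,3,6,7,10,11,14,15,18,19,22,23,26,27,30,31): XOR of data positions = 1⊕1⊕1⊕0⊕0⊕0⊕0⊕0⊕0⊕0⊕1⊕0⊕1⊕0⊕0 = 1
p4 (pos 4,5,6,7,12,13,14,15,20,21,22,23,28,29,30,31): XOR of data positions = 1⊕1⊕1⊕1⊕0⊕0⊕0⊕1⊕1⊕0⊕1⊕1⊕0⊕0⊕0 = 0
p8 (pos 8,9,10,11,12,13,14,15,24,25,26,27,28,29,30,31): XOR of data positions = 1⊕0⊕0⊕1⊕0⊕0⊕0⊕1⊕1⊕0⊕1⊕1⊕0⊕0⊕0 = 0
p16 (pos 16,17,18,19,20,21,22,23,24,25,26,27,28,29,30,31): XOR of data positions = 0⊕0⊕0⊕1⊕1⊕0⊕1⊕1⊕1⊕0⊕1⊕1⊕0⊕0⊕0 = 1
Codeword: 0110111010010001000110111011000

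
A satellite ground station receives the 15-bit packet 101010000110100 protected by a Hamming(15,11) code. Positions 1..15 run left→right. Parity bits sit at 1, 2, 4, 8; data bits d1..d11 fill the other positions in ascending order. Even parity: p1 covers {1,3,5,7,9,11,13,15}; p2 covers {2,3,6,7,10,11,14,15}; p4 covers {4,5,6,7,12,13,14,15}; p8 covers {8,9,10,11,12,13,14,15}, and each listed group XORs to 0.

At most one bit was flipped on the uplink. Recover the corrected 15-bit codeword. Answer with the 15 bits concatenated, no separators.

s1 (pos 1,3,5,7,9,11,13,15): 1⊕1⊕1⊕0⊕0⊕1⊕1⊕0 = 1
s2 (pos 2,3,6,7,10,11,14,15): 0⊕1⊕0⊕0⊕1⊕1⊕0⊕0 = 1
s4 (pos 4,5,6,7,12,13,14,15): 0⊕1⊕0⊕0⊕0⊕1⊕0⊕0 = 0
s8 (pos 8,9,10,11,12,13,14,15): 0⊕0⊕1⊕1⊕0⊕1⊕0⊕0 = 1
Syndrome s8…s1 = 1011 → error at position 11.
Flip position 11: 101010000110100 → 101010000100100

101010000100100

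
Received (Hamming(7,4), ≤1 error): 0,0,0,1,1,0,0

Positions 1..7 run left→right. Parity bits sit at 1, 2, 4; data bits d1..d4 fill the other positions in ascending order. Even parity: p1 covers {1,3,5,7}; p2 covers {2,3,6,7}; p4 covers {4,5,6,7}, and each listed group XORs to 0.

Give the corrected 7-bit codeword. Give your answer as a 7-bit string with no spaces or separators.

1001100

s1 (pos 1,3,5,7): 0⊕0⊕1⊕0 = 1
s2 (pos 2,3,6,7): 0⊕0⊕0⊕0 = 0
s4 (pos 4,5,6,7): 1⊕1⊕0⊕0 = 0
Syndrome s4…s1 = 001 → error at position 1.
Flip position 1: 0001100 → 1001100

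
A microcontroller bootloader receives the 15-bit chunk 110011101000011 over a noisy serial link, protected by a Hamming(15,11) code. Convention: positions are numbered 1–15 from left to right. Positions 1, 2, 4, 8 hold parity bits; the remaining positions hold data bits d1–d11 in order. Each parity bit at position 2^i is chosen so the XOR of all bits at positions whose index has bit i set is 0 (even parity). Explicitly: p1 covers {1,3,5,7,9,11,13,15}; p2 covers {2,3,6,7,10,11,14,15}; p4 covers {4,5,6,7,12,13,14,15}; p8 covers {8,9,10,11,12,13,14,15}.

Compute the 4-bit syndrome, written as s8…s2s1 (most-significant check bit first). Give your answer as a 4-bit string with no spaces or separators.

s1 (pos 1,3,5,7,9,11,13,15): 1⊕0⊕1⊕1⊕1⊕0⊕0⊕1 = 1
s2 (pos 2,3,6,7,10,11,14,15): 1⊕0⊕1⊕1⊕0⊕0⊕1⊕1 = 1
s4 (pos 4,5,6,7,12,13,14,15): 0⊕1⊕1⊕1⊕0⊕0⊕1⊕1 = 1
s8 (pos 8,9,10,11,12,13,14,15): 0⊕1⊕0⊕0⊕0⊕0⊕1⊕1 = 1
Syndrome s8…s1 = 1111 → error at position 15.

1111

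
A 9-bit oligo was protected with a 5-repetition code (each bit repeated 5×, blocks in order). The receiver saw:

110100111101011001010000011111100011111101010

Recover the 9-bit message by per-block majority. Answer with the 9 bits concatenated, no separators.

Block 1 (11010): 3 ones → 1
Block 2 (01111): 4 ones → 1
Block 3 (01011): 3 ones → 1
Block 4 (00101): 2 ones → 0
Block 5 (00000): 0 ones → 0
Block 6 (11111): 5 ones → 1
Block 7 (10001): 2 ones → 0
Block 8 (11111): 5 ones → 1
Block 9 (01010): 2 ones → 0

111001010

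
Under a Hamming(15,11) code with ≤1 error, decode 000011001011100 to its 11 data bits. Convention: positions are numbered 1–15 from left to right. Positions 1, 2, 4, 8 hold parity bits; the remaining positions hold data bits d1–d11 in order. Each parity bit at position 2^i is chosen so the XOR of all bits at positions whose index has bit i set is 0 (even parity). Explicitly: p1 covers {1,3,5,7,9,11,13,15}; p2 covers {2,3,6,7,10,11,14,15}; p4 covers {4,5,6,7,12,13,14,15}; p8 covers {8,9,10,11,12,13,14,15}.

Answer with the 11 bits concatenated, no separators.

s1 (pos 1,3,5,7,9,11,13,15): 0⊕0⊕1⊕0⊕1⊕1⊕1⊕0 = 0
s2 (pos 2,3,6,7,10,11,14,15): 0⊕0⊕1⊕0⊕0⊕1⊕0⊕0 = 0
s4 (pos 4,5,6,7,12,13,14,15): 0⊕1⊕1⊕0⊕1⊕1⊕0⊕0 = 0
s8 (pos 8,9,10,11,12,13,14,15): 0⊕1⊕0⊕1⊕1⊕1⊕0⊕0 = 0
Syndrome s8…s1 = 0000 → no error.
Read data bits from positions 3,5,6,7,9,10,11,12,13,14,15: 01101011100

01101011100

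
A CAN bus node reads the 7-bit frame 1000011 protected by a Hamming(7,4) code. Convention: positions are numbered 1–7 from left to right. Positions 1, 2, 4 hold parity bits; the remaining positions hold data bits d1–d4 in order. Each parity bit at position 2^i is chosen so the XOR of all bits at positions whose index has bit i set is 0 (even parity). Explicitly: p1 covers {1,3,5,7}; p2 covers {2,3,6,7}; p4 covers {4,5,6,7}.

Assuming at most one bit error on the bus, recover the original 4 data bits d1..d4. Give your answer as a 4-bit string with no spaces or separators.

0011

s1 (pos 1,3,5,7): 1⊕0⊕0⊕1 = 0
s2 (pos 2,3,6,7): 0⊕0⊕1⊕1 = 0
s4 (pos 4,5,6,7): 0⊕0⊕1⊕1 = 0
Syndrome s4…s1 = 000 → no error.
Read data bits from positions 3,5,6,7: 0011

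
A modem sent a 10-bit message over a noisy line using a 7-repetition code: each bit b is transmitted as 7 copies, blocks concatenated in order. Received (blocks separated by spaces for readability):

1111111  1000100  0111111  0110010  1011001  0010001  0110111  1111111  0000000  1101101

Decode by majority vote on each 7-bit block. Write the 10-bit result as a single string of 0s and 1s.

Block 1 (1111111): 7 ones → 1
Block 2 (1000100): 2 ones → 0
Block 3 (0111111): 6 ones → 1
Block 4 (0110010): 3 ones → 0
Block 5 (1011001): 4 ones → 1
Block 6 (0010001): 2 ones → 0
Block 7 (0110111): 5 ones → 1
Block 8 (1111111): 7 ones → 1
Block 9 (0000000): 0 ones → 0
Block 10 (1101101): 5 ones → 1

1010101101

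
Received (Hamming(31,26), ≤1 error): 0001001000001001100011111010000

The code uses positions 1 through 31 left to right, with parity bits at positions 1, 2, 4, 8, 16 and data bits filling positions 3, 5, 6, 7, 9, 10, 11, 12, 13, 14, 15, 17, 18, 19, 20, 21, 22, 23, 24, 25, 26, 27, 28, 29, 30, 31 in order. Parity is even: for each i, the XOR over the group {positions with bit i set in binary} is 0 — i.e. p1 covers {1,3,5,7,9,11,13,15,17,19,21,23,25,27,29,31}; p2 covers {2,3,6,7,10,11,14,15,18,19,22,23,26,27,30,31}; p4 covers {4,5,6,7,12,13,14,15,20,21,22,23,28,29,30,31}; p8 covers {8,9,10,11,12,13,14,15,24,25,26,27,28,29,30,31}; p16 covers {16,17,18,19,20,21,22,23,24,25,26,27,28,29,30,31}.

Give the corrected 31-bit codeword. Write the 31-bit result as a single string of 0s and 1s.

s1 (pos 1,3,5,7,9,11,13,15,17,19,21,23,25,27,29,31): 0⊕0⊕0⊕1⊕0⊕0⊕1⊕0⊕1⊕0⊕1⊕1⊕1⊕1⊕0⊕0 = 1
s2 (pos 2,3,6,7,10,11,14,15,18,19,22,23,26,27,30,31): 0⊕0⊕0⊕1⊕0⊕0⊕0⊕0⊕0⊕0⊕1⊕1⊕0⊕1⊕0⊕0 = 0
s4 (pos 4,5,6,7,12,13,14,15,20,21,22,23,28,29,30,31): 1⊕0⊕0⊕1⊕0⊕1⊕0⊕0⊕0⊕1⊕1⊕1⊕0⊕0⊕0⊕0 = 0
s8 (pos 8,9,10,11,12,13,14,15,24,25,26,27,28,29,30,31): 0⊕0⊕0⊕0⊕0⊕1⊕0⊕0⊕1⊕1⊕0⊕1⊕0⊕0⊕0⊕0 = 0
s16 (pos 16,17,18,19,20,21,22,23,24,25,26,27,28,29,30,31): 1⊕1⊕0⊕0⊕0⊕1⊕1⊕1⊕1⊕1⊕0⊕1⊕0⊕0⊕0⊕0 = 0
Syndrome s16…s1 = 00001 → error at position 1.
Flip position 1: 0001001000001001100011111010000 → 1001001000001001100011111010000

1001001000001001100011111010000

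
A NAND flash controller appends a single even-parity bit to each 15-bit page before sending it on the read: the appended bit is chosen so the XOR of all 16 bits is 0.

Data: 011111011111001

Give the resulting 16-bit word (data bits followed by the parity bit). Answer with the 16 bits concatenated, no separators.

XOR of the 15 data bits: 0⊕1⊕1⊕1⊕1⊕1⊕0⊕1⊕1⊕1⊕1⊕1⊕0⊕0⊕1 = 1
Parity bit = 1 (so all 16 bits XOR to 0).

0111110111110011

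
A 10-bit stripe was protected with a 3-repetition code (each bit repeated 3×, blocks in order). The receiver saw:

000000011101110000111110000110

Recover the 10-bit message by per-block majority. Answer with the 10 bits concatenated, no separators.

0011101101

Block 1 (000): 0 ones → 0
Block 2 (000): 0 ones → 0
Block 3 (011): 2 ones → 1
Block 4 (101): 2 ones → 1
Block 5 (110): 2 ones → 1
Block 6 (000): 0 ones → 0
Block 7 (111): 3 ones → 1
Block 8 (110): 2 ones → 1
Block 9 (000): 0 ones → 0
Block 10 (110): 2 ones → 1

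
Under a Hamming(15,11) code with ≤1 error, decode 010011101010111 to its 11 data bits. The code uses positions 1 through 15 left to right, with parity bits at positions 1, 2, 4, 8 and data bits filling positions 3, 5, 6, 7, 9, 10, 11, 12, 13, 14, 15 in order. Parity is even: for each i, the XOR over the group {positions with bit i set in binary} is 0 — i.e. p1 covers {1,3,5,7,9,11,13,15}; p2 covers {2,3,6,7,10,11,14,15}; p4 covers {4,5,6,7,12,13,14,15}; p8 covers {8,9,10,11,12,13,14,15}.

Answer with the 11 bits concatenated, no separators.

01111010111

s1 (pos 1,3,5,7,9,11,13,15): 0⊕0⊕1⊕1⊕1⊕1⊕1⊕1 = 0
s2 (pos 2,3,6,7,10,11,14,15): 1⊕0⊕1⊕1⊕0⊕1⊕1⊕1 = 0
s4 (pos 4,5,6,7,12,13,14,15): 0⊕1⊕1⊕1⊕0⊕1⊕1⊕1 = 0
s8 (pos 8,9,10,11,12,13,14,15): 0⊕1⊕0⊕1⊕0⊕1⊕1⊕1 = 1
Syndrome s8…s1 = 1000 → error at position 8.
Flip position 8: 010011101010111 → 010011111010111
Read data bits from positions 3,5,6,7,9,10,11,12,13,14,15: 01111010111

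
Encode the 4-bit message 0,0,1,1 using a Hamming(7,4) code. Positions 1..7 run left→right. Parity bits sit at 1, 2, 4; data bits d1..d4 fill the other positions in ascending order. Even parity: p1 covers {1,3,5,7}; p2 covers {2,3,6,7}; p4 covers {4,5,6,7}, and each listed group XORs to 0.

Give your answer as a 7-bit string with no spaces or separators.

1000011

Place data at non-parity positions: p1 p2 0 p4 0 1 1
p1 (pos 1,3,5,7): XOR of data positions = 0⊕0⊕1 = 1
p2 (pos 2,3,6,7): XOR of data positions = 0⊕1⊕1 = 0
p4 (pos 4,5,6,7): XOR of data positions = 0⊕1⊕1 = 0
Codeword: 1000011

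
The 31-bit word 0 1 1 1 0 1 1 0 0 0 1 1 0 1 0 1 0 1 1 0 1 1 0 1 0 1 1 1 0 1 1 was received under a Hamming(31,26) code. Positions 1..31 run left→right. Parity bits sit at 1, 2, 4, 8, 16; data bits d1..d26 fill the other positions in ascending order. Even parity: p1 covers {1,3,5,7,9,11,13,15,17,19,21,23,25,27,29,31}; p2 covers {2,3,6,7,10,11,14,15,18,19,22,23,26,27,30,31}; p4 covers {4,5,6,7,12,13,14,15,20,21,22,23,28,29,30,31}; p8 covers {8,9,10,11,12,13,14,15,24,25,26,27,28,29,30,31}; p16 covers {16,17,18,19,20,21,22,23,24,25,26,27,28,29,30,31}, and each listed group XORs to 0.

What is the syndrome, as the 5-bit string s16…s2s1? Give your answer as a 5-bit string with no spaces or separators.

s1 (pos 1,3,5,7,9,11,13,15,17,19,21,23,25,27,29,31): 0⊕1⊕0⊕1⊕0⊕1⊕0⊕0⊕0⊕1⊕1⊕0⊕0⊕1⊕0⊕1 = 1
s2 (pos 2,3,6,7,10,11,14,15,18,19,22,23,26,27,30,31): 1⊕1⊕1⊕1⊕0⊕1⊕1⊕0⊕1⊕1⊕1⊕0⊕1⊕1⊕1⊕1 = 1
s4 (pos 4,5,6,7,12,13,14,15,20,21,22,23,28,29,30,31): 1⊕0⊕1⊕1⊕1⊕0⊕1⊕0⊕0⊕1⊕1⊕0⊕1⊕0⊕1⊕1 = 0
s8 (pos 8,9,10,11,12,13,14,15,24,25,26,27,28,29,30,31): 0⊕0⊕0⊕1⊕1⊕0⊕1⊕0⊕1⊕0⊕1⊕1⊕1⊕0⊕1⊕1 = 1
s16 (pos 16,17,18,19,20,21,22,23,24,25,26,27,28,29,30,31): 1⊕0⊕1⊕1⊕0⊕1⊕1⊕0⊕1⊕0⊕1⊕1⊕1⊕0⊕1⊕1 = 1
Syndrome s16…s1 = 11011 → error at position 27.

11011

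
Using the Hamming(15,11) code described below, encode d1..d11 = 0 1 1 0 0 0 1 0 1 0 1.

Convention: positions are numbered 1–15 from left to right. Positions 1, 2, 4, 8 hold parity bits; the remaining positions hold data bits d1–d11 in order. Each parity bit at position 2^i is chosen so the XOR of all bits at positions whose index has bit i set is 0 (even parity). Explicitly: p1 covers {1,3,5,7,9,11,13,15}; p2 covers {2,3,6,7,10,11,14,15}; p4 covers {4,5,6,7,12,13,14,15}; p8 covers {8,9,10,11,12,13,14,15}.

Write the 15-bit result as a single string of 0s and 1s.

010011010010101

Place data at non-parity positions: p1 p2 0 p4 1 1 0 p8 0 0 1 0 1 0 1
p1 (pos 1,3,5,7,9,11,13,15): XOR of data positions = 0⊕1⊕0⊕0⊕1⊕1⊕1 = 0
p2 (pos 2,3,6,7,10,11,14,15): XOR of data positions = 0⊕1⊕0⊕0⊕1⊕0⊕1 = 1
p4 (pos 4,5,6,7,12,13,14,15): XOR of data positions = 1⊕1⊕0⊕0⊕1⊕0⊕1 = 0
p8 (pos 8,9,10,11,12,13,14,15): XOR of data positions = 0⊕0⊕1⊕0⊕1⊕0⊕1 = 1
Codeword: 010011010010101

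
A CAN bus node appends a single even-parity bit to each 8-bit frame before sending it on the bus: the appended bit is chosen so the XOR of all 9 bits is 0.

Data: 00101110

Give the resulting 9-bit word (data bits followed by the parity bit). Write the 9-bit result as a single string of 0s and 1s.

001011100

XOR of the 8 data bits: 0⊕0⊕1⊕0⊕1⊕1⊕1⊕0 = 0
Parity bit = 0 (so all 9 bits XOR to 0).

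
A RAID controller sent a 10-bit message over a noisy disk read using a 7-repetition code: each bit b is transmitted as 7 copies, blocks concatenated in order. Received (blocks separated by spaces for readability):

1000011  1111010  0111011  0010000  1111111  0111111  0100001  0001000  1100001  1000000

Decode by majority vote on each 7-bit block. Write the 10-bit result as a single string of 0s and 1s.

0110110000

Block 1 (1000011): 3 ones → 0
Block 2 (1111010): 5 ones → 1
Block 3 (0111011): 5 ones → 1
Block 4 (0010000): 1 one → 0
Block 5 (1111111): 7 ones → 1
Block 6 (0111111): 6 ones → 1
Block 7 (0100001): 2 ones → 0
Block 8 (0001000): 1 one → 0
Block 9 (1100001): 3 ones → 0
Block 10 (1000000): 1 one → 0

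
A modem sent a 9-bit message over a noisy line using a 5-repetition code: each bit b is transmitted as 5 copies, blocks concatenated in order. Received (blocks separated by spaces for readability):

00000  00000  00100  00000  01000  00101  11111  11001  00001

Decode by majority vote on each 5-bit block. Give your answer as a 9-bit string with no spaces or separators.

000000110

Block 1 (00000): 0 ones → 0
Block 2 (00000): 0 ones → 0
Block 3 (00100): 1 one → 0
Block 4 (00000): 0 ones → 0
Block 5 (01000): 1 one → 0
Block 6 (00101): 2 ones → 0
Block 7 (11111): 5 ones → 1
Block 8 (11001): 3 ones → 1
Block 9 (00001): 1 one → 0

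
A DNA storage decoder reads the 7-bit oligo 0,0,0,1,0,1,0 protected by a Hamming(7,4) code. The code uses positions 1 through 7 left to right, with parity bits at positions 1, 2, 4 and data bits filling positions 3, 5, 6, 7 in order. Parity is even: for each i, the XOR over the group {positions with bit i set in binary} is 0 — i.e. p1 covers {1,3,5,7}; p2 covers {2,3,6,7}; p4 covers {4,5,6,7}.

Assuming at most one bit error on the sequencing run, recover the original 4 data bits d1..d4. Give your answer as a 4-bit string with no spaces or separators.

s1 (pos 1,3,5,7): 0⊕0⊕0⊕0 = 0
s2 (pos 2,3,6,7): 0⊕0⊕1⊕0 = 1
s4 (pos 4,5,6,7): 1⊕0⊕1⊕0 = 0
Syndrome s4…s1 = 010 → error at position 2.
Flip position 2: 0001010 → 0101010
Read data bits from positions 3,5,6,7: 0010

0010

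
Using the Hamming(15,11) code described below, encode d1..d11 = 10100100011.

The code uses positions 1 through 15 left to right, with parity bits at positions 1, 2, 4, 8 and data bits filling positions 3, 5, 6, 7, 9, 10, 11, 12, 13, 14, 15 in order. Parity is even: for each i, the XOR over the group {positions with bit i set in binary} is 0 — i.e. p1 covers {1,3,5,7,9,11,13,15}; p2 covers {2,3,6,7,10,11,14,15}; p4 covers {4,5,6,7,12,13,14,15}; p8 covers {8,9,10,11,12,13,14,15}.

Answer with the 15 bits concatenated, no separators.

011101010100011

Place data at non-parity positions: p1 p2 1 p4 0 1 0 p8 0 1 0 0 0 1 1
p1 (pos 1,3,5,7,9,11,13,15): XOR of data positions = 1⊕0⊕0⊕0⊕0⊕0⊕1 = 0
p2 (pos 2,3,6,7,10,11,14,15): XOR of data positions = 1⊕1⊕0⊕1⊕0⊕1⊕1 = 1
p4 (pos 4,5,6,7,12,13,14,15): XOR of data positions = 0⊕1⊕0⊕0⊕0⊕1⊕1 = 1
p8 (pos 8,9,10,11,12,13,14,15): XOR of data positions = 0⊕1⊕0⊕0⊕0⊕1⊕1 = 1
Codeword: 011101010100011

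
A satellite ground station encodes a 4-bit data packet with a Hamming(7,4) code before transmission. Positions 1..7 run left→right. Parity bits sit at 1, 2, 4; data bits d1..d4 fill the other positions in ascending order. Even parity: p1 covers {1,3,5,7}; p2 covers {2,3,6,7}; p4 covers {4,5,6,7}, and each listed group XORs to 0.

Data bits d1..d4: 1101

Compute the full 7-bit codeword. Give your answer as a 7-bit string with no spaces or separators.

Place data at non-parity positions: p1 p2 1 p4 1 0 1
p1 (pos 1,3,5,7): XOR of data positions = 1⊕1⊕1 = 1
p2 (pos 2,3,6,7): XOR of data positions = 1⊕0⊕1 = 0
p4 (pos 4,5,6,7): XOR of data positions = 1⊕0⊕1 = 0
Codeword: 1010101

1010101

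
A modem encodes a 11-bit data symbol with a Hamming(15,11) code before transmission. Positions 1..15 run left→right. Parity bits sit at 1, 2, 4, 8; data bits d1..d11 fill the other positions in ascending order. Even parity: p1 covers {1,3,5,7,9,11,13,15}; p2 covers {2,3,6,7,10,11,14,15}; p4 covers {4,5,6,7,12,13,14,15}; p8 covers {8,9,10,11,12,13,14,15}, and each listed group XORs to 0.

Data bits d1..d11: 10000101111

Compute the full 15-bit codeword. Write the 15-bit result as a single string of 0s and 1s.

Place data at non-parity positions: p1 p2 1 p4 0 0 0 p8 0 1 0 1 1 1 1
p1 (pos 1,3,5,7,9,11,13,15): XOR of data positions = 1⊕0⊕0⊕0⊕0⊕1⊕1 = 1
p2 (pos 2,3,6,7,10,11,14,15): XOR of data positions = 1⊕0⊕0⊕1⊕0⊕1⊕1 = 0
p4 (pos 4,5,6,7,12,13,14,15): XOR of data positions = 0⊕0⊕0⊕1⊕1⊕1⊕1 = 0
p8 (pos 8,9,10,11,12,13,14,15): XOR of data positions = 0⊕1⊕0⊕1⊕1⊕1⊕1 = 1
Codeword: 101000010101111

101000010101111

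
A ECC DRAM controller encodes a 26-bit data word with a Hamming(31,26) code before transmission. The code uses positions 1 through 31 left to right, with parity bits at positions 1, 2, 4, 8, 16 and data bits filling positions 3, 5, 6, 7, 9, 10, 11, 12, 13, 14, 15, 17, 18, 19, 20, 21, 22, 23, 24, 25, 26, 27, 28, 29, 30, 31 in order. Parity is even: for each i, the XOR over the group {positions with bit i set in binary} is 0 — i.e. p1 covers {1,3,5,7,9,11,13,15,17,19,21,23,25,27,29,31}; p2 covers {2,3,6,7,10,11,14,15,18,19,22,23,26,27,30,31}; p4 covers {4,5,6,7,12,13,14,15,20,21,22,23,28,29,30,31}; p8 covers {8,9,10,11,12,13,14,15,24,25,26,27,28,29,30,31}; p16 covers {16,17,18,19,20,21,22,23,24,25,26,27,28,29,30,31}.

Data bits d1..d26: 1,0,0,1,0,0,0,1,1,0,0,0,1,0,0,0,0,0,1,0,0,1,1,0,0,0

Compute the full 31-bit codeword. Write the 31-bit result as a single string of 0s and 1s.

0010001100011000010000010011000

Place data at non-parity positions: p1 p2 1 p4 0 0 1 p8 0 0 0 1 1 0 0 p16 0 1 0 0 0 0 0 1 0 0 1 1 0 0 0
p1 (pos 1,3,5,7,9,11,13,15,17,19,21,23,25,27,29,31): XOR of data positions = 1⊕0⊕1⊕0⊕0⊕1⊕0⊕0⊕0⊕0⊕0⊕0⊕1⊕0⊕0 = 0
p2 (pos 2,3,6,7,10,11,14,15,18,19,22,23,26,27,30,31): XOR of data positions = 1⊕0⊕1⊕0⊕0⊕0⊕0⊕1⊕0⊕0⊕0⊕0⊕1⊕0⊕0 = 0
p4 (pos 4,5,6,7,12,13,14,15,20,21,22,23,28,29,30,31): XOR of data positions = 0⊕0⊕1⊕1⊕1⊕0⊕0⊕0⊕0⊕0⊕0⊕1⊕0⊕0⊕0 = 0
p8 (pos 8,9,10,11,12,13,14,15,24,25,26,27,28,29,30,31): XOR of data positions = 0⊕0⊕0⊕1⊕1⊕0⊕0⊕1⊕0⊕0⊕1⊕1⊕0⊕0⊕0 = 1
p16 (pos 16,17,18,19,20,21,22,23,24,25,26,27,28,29,30,31): XOR of data positions = 0⊕1⊕0⊕0⊕0⊕0⊕0⊕1⊕0⊕0⊕1⊕1⊕0⊕0⊕0 = 0
Codeword: 0010001100011000010000010011000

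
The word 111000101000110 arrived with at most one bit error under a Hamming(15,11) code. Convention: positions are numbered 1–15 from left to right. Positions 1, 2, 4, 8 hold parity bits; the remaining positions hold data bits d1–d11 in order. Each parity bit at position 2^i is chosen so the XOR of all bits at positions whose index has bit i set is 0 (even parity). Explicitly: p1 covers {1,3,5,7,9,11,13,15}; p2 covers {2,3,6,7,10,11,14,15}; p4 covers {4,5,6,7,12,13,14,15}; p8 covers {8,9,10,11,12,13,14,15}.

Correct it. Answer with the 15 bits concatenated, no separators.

s1 (pos 1,3,5,7,9,11,13,15): 1⊕1⊕0⊕1⊕1⊕0⊕1⊕0 = 1
s2 (pos 2,3,6,7,10,11,14,15): 1⊕1⊕0⊕1⊕0⊕0⊕1⊕0 = 0
s4 (pos 4,5,6,7,12,13,14,15): 0⊕0⊕0⊕1⊕0⊕1⊕1⊕0 = 1
s8 (pos 8,9,10,11,12,13,14,15): 0⊕1⊕0⊕0⊕0⊕1⊕1⊕0 = 1
Syndrome s8…s1 = 1101 → error at position 13.
Flip position 13: 111000101000110 → 111000101000010

111000101000010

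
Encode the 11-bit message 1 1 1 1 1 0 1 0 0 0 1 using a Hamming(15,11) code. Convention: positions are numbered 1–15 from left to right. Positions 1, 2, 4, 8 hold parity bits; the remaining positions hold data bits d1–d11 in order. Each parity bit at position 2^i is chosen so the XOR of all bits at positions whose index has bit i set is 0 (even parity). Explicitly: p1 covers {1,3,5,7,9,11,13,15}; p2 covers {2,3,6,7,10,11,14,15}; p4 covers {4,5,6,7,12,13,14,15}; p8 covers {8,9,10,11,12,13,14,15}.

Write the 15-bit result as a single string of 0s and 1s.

Place data at non-parity positions: p1 p2 1 p4 1 1 1 p8 1 0 1 0 0 0 1
p1 (pos 1,3,5,7,9,11,13,15): XOR of data positions = 1⊕1⊕1⊕1⊕1⊕0⊕1 = 0
p2 (pos 2,3,6,7,10,11,14,15): XOR of data positions = 1⊕1⊕1⊕0⊕1⊕0⊕1 = 1
p4 (pos 4,5,6,7,12,13,14,15): XOR of data positions = 1⊕1⊕1⊕0⊕0⊕0⊕1 = 0
p8 (pos 8,9,10,11,12,13,14,15): XOR of data positions = 1⊕0⊕1⊕0⊕0⊕0⊕1 = 1
Codeword: 011011111010001

011011111010001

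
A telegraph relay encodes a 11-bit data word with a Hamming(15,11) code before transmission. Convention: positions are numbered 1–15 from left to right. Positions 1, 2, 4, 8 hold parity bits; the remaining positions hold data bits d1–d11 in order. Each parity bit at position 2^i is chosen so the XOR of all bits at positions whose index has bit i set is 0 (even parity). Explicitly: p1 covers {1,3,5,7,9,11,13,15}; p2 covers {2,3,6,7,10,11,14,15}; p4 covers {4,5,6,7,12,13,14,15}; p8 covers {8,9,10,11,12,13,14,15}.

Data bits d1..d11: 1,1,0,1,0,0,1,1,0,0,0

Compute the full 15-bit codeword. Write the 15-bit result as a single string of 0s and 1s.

Place data at non-parity positions: p1 p2 1 p4 1 0 1 p8 0 0 1 1 0 0 0
p1 (pos 1,3,5,7,9,11,13,15): XOR of data positions = 1⊕1⊕1⊕0⊕1⊕0⊕0 = 0
p2 (pos 2,3,6,7,10,11,14,15): XOR of data positions = 1⊕0⊕1⊕0⊕1⊕0⊕0 = 1
p4 (pos 4,5,6,7,12,13,14,15): XOR of data positions = 1⊕0⊕1⊕1⊕0⊕0⊕0 = 1
p8 (pos 8,9,10,11,12,13,14,15): XOR of data positions = 0⊕0⊕1⊕1⊕0⊕0⊕0 = 0
Codeword: 011110100011000

011110100011000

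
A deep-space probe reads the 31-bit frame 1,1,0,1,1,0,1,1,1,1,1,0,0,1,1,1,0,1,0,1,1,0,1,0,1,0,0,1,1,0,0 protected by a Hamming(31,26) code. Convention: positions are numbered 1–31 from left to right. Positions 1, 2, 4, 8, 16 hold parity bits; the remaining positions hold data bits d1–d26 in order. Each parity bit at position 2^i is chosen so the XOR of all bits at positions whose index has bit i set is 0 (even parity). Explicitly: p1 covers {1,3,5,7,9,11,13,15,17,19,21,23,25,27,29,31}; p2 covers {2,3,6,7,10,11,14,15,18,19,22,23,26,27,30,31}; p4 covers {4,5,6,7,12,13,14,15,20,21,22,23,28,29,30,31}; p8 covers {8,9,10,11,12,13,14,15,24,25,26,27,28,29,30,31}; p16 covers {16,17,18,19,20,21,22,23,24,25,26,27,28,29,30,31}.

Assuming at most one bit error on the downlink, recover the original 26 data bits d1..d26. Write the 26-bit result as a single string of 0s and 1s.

s1 (pos 1,3,5,7,9,11,13,15,17,19,21,23,25,27,29,31): 1⊕0⊕1⊕1⊕1⊕1⊕0⊕1⊕0⊕0⊕1⊕1⊕1⊕0⊕1⊕0 = 0
s2 (pos 2,3,6,7,10,11,14,15,18,19,22,23,26,27,30,31): 1⊕0⊕0⊕1⊕1⊕1⊕1⊕1⊕1⊕0⊕0⊕1⊕0⊕0⊕0⊕0 = 0
s4 (pos 4,5,6,7,12,13,14,15,20,21,22,23,28,29,30,31): 1⊕1⊕0⊕1⊕0⊕0⊕1⊕1⊕1⊕1⊕0⊕1⊕1⊕1⊕0⊕0 = 0
s8 (pos 8,9,10,11,12,13,14,15,24,25,26,27,28,29,30,31): 1⊕1⊕1⊕1⊕0⊕0⊕1⊕1⊕0⊕1⊕0⊕0⊕1⊕1⊕0⊕0 = 1
s16 (pos 16,17,18,19,20,21,22,23,24,25,26,27,28,29,30,31): 1⊕0⊕1⊕0⊕1⊕1⊕0⊕1⊕0⊕1⊕0⊕0⊕1⊕1⊕0⊕0 = 0
Syndrome s16…s1 = 01000 → error at position 8.
Flip position 8: 1101101111100111010110101001100 → 1101101011100111010110101001100
Read data bits from positions 3,5,6,7,9,10,11,12,13,14,15,17,18,19,20,21,22,23,24,25,26,27,28,29,30,31: 01011110011010110101001100

01011110011010110101001100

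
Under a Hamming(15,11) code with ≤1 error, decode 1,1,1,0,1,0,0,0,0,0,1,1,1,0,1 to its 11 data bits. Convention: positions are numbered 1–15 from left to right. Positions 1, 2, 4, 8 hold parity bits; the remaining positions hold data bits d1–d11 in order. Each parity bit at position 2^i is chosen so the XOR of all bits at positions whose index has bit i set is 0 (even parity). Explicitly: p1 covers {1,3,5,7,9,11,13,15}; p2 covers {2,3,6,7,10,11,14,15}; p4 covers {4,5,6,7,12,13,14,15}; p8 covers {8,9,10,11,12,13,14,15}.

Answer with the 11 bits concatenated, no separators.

11000011101

s1 (pos 1,3,5,7,9,11,13,15): 1⊕1⊕1⊕0⊕0⊕1⊕1⊕1 = 0
s2 (pos 2,3,6,7,10,11,14,15): 1⊕1⊕0⊕0⊕0⊕1⊕0⊕1 = 0
s4 (pos 4,5,6,7,12,13,14,15): 0⊕1⊕0⊕0⊕1⊕1⊕0⊕1 = 0
s8 (pos 8,9,10,11,12,13,14,15): 0⊕0⊕0⊕1⊕1⊕1⊕0⊕1 = 0
Syndrome s8…s1 = 0000 → no error.
Read data bits from positions 3,5,6,7,9,10,11,12,13,14,15: 11000011101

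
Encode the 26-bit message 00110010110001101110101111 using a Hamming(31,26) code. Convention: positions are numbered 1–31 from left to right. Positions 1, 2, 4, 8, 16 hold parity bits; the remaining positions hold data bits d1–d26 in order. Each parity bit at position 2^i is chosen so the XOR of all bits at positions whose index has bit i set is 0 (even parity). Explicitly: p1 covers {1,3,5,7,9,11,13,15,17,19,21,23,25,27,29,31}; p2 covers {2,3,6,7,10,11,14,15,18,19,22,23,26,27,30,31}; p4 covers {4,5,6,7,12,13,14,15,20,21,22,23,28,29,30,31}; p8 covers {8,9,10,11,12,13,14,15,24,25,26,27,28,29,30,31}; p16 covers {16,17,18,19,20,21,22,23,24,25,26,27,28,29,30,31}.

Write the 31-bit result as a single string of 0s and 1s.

Place data at non-parity positions: p1 p2 0 p4 0 1 1 p8 0 0 1 0 1 1 0 p16 0 0 1 1 0 1 1 1 0 1 0 1 1 1 1
p1 (pos 1,3,5,7,9,11,13,15,17,19,21,23,25,27,29,31): XOR of data positions = 0⊕0⊕1⊕0⊕1⊕1⊕0⊕0⊕1⊕0⊕1⊕0⊕0⊕1⊕1 = 1
p2 (pos 2,3,6,7,10,11,14,15,18,19,22,23,26,27,30,31): XOR of data positions = 0⊕1⊕1⊕0⊕1⊕1⊕0⊕0⊕1⊕1⊕1⊕1⊕0⊕1⊕1 = 0
p4 (pos 4,5,6,7,12,13,14,15,20,21,22,23,28,29,30,31): XOR of data positions = 0⊕1⊕1⊕0⊕1⊕1⊕0⊕1⊕0⊕1⊕1⊕1⊕1⊕1⊕1 = 1
p8 (pos 8,9,10,11,12,13,14,15,24,25,26,27,28,29,30,31): XOR of data positions = 0⊕0⊕1⊕0⊕1⊕1⊕0⊕1⊕0⊕1⊕0⊕1⊕1⊕1⊕1 = 1
p16 (pos 16,17,18,19,20,21,22,23,24,25,26,27,28,29,30,31): XOR of data positions = 0⊕0⊕1⊕1⊕0⊕1⊕1⊕1⊕0⊕1⊕0⊕1⊕1⊕1⊕1 = 0
Codeword: 1001011100101100001101110101111

1001011100101100001101110101111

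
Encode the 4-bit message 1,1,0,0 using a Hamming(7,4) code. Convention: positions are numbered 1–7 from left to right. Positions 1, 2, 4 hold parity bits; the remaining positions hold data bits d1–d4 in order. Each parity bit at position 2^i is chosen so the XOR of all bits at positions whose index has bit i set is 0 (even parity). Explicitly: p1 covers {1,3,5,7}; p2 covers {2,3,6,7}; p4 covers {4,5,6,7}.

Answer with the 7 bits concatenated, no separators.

Place data at non-parity positions: p1 p2 1 p4 1 0 0
p1 (pos 1,3,5,7): XOR of data positions = 1⊕1⊕0 = 0
p2 (pos 2,3,6,7): XOR of data positions = 1⊕0⊕0 = 1
p4 (pos 4,5,6,7): XOR of data positions = 1⊕0⊕0 = 1
Codeword: 0111100

0111100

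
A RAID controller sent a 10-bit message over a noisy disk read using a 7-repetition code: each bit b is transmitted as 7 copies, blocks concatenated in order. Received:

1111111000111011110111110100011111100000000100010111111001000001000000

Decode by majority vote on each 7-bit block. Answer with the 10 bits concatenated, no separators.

Block 1 (1111111): 7 ones → 1
Block 2 (0001110): 3 ones → 0
Block 3 (1111011): 6 ones → 1
Block 4 (1110100): 4 ones → 1
Block 5 (0111111): 6 ones → 1
Block 6 (0000000): 0 ones → 0
Block 7 (0100010): 2 ones → 0
Block 8 (1111110): 6 ones → 1
Block 9 (0100000): 1 one → 0
Block 10 (1000000): 1 one → 0

1011100100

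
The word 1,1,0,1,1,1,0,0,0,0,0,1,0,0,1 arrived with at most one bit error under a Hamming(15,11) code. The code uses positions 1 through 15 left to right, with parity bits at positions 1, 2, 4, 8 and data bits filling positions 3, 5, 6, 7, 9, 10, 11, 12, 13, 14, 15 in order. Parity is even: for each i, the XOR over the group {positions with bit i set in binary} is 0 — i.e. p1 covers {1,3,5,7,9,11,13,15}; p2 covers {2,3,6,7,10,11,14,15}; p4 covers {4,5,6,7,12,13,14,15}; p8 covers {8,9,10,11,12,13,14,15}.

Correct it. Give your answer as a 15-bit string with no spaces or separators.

s1 (pos 1,3,5,7,9,11,13,15): 1⊕0⊕1⊕0⊕0⊕0⊕0⊕1 = 1
s2 (pos 2,3,6,7,10,11,14,15): 1⊕0⊕1⊕0⊕0⊕0⊕0⊕1 = 1
s4 (pos 4,5,6,7,12,13,14,15): 1⊕1⊕1⊕0⊕1⊕0⊕0⊕1 = 1
s8 (pos 8,9,10,11,12,13,14,15): 0⊕0⊕0⊕0⊕1⊕0⊕0⊕1 = 0
Syndrome s8…s1 = 0111 → error at position 7.
Flip position 7: 110111000001001 → 110111100001001

110111100001001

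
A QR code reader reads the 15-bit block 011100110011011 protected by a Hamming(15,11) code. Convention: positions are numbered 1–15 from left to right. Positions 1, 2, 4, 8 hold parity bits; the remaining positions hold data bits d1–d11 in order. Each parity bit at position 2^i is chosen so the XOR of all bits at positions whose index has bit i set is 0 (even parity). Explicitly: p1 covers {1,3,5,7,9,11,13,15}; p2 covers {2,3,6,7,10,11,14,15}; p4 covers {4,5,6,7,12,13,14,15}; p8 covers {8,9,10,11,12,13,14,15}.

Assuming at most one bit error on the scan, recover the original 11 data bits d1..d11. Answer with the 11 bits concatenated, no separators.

10010010011

s1 (pos 1,3,5,7,9,11,13,15): 0⊕1⊕0⊕1⊕0⊕1⊕0⊕1 = 0
s2 (pos 2,3,6,7,10,11,14,15): 1⊕1⊕0⊕1⊕0⊕1⊕1⊕1 = 0
s4 (pos 4,5,6,7,12,13,14,15): 1⊕0⊕0⊕1⊕1⊕0⊕1⊕1 = 1
s8 (pos 8,9,10,11,12,13,14,15): 1⊕0⊕0⊕1⊕1⊕0⊕1⊕1 = 1
Syndrome s8…s1 = 1100 → error at position 12.
Flip position 12: 011100110011011 → 011100110010011
Read data bits from positions 3,5,6,7,9,10,11,12,13,14,15: 10010010011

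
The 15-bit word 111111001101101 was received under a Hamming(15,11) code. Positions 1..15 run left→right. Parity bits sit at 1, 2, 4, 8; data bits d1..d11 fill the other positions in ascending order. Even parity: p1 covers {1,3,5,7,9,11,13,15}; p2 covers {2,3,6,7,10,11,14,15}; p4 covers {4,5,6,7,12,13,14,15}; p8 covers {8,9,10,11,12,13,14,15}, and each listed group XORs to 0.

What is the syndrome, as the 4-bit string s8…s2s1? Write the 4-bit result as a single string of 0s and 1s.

1010

s1 (pos 1,3,5,7,9,11,13,15): 1⊕1⊕1⊕0⊕1⊕0⊕1⊕1 = 0
s2 (pos 2,3,6,7,10,11,14,15): 1⊕1⊕1⊕0⊕1⊕0⊕0⊕1 = 1
s4 (pos 4,5,6,7,12,13,14,15): 1⊕1⊕1⊕0⊕1⊕1⊕0⊕1 = 0
s8 (pos 8,9,10,11,12,13,14,15): 0⊕1⊕1⊕0⊕1⊕1⊕0⊕1 = 1
Syndrome s8…s1 = 1010 → error at position 10.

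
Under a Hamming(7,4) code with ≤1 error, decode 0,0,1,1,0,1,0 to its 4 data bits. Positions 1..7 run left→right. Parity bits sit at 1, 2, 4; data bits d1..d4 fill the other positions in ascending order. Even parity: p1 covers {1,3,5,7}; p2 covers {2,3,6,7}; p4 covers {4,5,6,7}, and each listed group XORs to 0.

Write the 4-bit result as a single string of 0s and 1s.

1010

s1 (pos 1,3,5,7): 0⊕1⊕0⊕0 = 1
s2 (pos 2,3,6,7): 0⊕1⊕1⊕0 = 0
s4 (pos 4,5,6,7): 1⊕0⊕1⊕0 = 0
Syndrome s4…s1 = 001 → error at position 1.
Flip position 1: 0011010 → 1011010
Read data bits from positions 3,5,6,7: 1010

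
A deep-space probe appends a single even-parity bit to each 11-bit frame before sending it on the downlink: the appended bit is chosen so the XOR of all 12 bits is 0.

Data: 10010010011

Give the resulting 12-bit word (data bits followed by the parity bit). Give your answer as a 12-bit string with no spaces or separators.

XOR of the 11 data bits: 1⊕0⊕0⊕1⊕0⊕0⊕1⊕0⊕0⊕1⊕1 = 1
Parity bit = 1 (so all 12 bits XOR to 0).

100100100111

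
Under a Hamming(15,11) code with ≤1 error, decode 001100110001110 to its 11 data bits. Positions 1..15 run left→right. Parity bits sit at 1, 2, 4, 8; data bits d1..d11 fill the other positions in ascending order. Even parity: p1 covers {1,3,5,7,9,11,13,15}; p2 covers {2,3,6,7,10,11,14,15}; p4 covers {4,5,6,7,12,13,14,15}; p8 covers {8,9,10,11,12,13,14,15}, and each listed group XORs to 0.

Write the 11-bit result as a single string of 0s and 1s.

10000001110

s1 (pos 1,3,5,7,9,11,13,15): 0⊕1⊕0⊕1⊕0⊕0⊕1⊕0 = 1
s2 (pos 2,3,6,7,10,11,14,15): 0⊕1⊕0⊕1⊕0⊕0⊕1⊕0 = 1
s4 (pos 4,5,6,7,12,13,14,15): 1⊕0⊕0⊕1⊕1⊕1⊕1⊕0 = 1
s8 (pos 8,9,10,11,12,13,14,15): 1⊕0⊕0⊕0⊕1⊕1⊕1⊕0 = 0
Syndrome s8…s1 = 0111 → error at position 7.
Flip position 7: 001100110001110 → 001100010001110
Read data bits from positions 3,5,6,7,9,10,11,12,13,14,15: 10000001110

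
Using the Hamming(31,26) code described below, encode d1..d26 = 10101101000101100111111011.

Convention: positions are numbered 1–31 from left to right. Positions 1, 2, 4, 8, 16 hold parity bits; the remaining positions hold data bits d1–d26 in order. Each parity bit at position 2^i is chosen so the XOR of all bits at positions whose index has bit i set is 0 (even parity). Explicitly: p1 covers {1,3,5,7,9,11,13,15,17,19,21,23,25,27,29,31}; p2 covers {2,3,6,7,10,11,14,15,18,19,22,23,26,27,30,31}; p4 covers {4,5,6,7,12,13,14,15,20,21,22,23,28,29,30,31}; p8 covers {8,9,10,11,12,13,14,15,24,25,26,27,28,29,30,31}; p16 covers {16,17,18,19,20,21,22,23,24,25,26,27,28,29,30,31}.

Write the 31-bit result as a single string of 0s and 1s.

Place data at non-parity positions: p1 p2 1 p4 0 1 0 p8 1 1 0 1 0 0 0 p16 1 0 1 1 0 0 1 1 1 1 1 1 0 1 1
p1 (pos 1,3,5,7,9,11,13,15,17,19,21,23,25,27,29,31): XOR of data positions = 1⊕0⊕0⊕1⊕0⊕0⊕0⊕1⊕1⊕0⊕1⊕1⊕1⊕0⊕1 = 0
p2 (pos 2,3,6,7,10,11,14,15,18,19,22,23,26,27,30,31): XOR of data positions = 1⊕1⊕0⊕1⊕0⊕0⊕0⊕0⊕1⊕0⊕1⊕1⊕1⊕1⊕1 = 1
p4 (pos 4,5,6,7,12,13,14,15,20,21,22,23,28,29,30,31): XOR of data positions = 0⊕1⊕0⊕1⊕0⊕0⊕0⊕1⊕0⊕0⊕1⊕1⊕0⊕1⊕1 = 1
p8 (pos 8,9,10,11,12,13,14,15,24,25,26,27,28,29,30,31): XOR of data positions = 1⊕1⊕0⊕1⊕0⊕0⊕0⊕1⊕1⊕1⊕1⊕1⊕0⊕1⊕1 = 0
p16 (pos 16,17,18,19,20,21,22,23,24,25,26,27,28,29,30,31): XOR of data positions = 1⊕0⊕1⊕1⊕0⊕0⊕1⊕1⊕1⊕1⊕1⊕1⊕0⊕1⊕1 = 1
Codeword: 0111010011010001101100111111011

0111010011010001101100111111011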